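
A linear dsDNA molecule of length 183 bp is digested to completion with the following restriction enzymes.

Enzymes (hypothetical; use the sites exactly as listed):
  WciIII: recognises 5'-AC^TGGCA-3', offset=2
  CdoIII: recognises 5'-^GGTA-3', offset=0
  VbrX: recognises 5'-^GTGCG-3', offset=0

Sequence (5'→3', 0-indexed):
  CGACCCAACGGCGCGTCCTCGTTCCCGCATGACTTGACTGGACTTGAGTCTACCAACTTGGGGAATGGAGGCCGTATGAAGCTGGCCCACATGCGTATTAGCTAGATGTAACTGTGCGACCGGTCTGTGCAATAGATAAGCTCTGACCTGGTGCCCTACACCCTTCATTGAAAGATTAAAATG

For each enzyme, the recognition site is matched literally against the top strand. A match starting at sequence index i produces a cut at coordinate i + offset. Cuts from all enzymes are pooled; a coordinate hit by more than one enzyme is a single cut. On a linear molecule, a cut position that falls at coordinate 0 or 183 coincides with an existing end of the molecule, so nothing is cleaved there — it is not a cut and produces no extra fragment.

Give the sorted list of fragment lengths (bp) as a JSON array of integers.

[70,113]

Scan for sites:
  WciIII (ACTGGCA, off=2): no sites
  CdoIII (GGTA, off=0): no sites
  VbrX (GTGCG, off=0): starts [113] → cuts [113]

Pooled cuts: [113]

Fragments:
  [0,113): 113 bp
  [113,183): 70 bp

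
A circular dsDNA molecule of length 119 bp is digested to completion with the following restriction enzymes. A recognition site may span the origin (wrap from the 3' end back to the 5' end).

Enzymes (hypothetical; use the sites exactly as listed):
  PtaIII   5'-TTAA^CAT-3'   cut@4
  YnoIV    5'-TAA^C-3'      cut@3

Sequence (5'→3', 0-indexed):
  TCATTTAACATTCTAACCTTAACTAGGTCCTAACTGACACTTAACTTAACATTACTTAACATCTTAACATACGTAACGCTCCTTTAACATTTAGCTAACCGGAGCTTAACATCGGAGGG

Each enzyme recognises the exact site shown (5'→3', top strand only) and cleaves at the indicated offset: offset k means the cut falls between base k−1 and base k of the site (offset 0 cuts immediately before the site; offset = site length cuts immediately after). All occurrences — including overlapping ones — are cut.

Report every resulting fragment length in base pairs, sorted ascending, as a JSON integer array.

[5,6,8,8,9,10,11,11,11,11,11,18]

Scan for sites:
  PtaIII (TTAACAT, off=4): starts [4, 45, 55, 63, 83, 105] → cuts [8, 49, 59, 67, 87, 109]
  YnoIV (TAAC, off=3): starts [5, 13, 19, 30, 41, 46, 56, 64, 73, 84, 95, 106] → cuts [8, 16, 22, 33, 44, 49, 59, 67, 76, 87, 98, 109]

Pooled cuts: [8, 16, 22, 33, 44, 49, 59, 67, 76, 87, 98, 109]

Fragments:
  8→16: 8 bp
  16→22: 6 bp
  22→33: 11 bp
  33→44: 11 bp
  44→49: 5 bp
  49→59: 10 bp
  59→67: 8 bp
  67→76: 9 bp
  76→87: 11 bp
  87→98: 11 bp
  98→109: 11 bp
  109→8 (wrap): 119-109+8 = 18 bp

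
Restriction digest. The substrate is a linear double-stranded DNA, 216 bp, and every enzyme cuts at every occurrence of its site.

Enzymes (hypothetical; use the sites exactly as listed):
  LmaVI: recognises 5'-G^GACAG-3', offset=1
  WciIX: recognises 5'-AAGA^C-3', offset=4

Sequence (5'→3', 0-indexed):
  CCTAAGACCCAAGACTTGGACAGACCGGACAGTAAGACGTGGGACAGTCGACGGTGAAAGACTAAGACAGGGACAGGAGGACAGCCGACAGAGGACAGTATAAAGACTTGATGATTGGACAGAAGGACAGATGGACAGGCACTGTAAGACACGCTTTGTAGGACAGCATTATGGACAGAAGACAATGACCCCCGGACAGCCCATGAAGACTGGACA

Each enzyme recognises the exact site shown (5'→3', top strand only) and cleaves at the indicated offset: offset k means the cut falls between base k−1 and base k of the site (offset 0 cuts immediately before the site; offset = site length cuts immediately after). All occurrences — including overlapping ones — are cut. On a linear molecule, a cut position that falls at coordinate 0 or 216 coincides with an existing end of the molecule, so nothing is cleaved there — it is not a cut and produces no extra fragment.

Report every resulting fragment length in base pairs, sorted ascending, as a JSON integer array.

[4,4,5,6,7,7,7,8,8,8,9,9,10,11,12,12,12,13,14,15,16,19]

Scan for sites:
  LmaVI GGACAG/1: at [17, 26, 41, 70, 78, 92, 116, 124, 132, 160, 172, 193] ⇒ [18, 27, 42, 71, 79, 93, 117, 125, 133, 161, 173, 194]
  WciIX AAGAC/4: at [3, 10, 33, 57, 63, 102, 145, 178, 205] ⇒ [7, 14, 37, 61, 67, 106, 149, 182, 209]

All cut coordinates (distinct, sorted): [7, 14, 18, 27, 37, 42, 61, 67, 71, 79, 93, 106, 117, 125, 133, 149, 161, 173, 182, 194, 209]

Fragments:
  [0,7): 7 bp
  [7,14): 7 bp
  [14,18): 4 bp
  [18,27): 9 bp
  [27,37): 10 bp
  [37,42): 5 bp
  [42,61): 19 bp
  [61,67): 6 bp
  [67,71): 4 bp
  [71,79): 8 bp
  [79,93): 14 bp
  [93,106): 13 bp
  [106,117): 11 bp
  [117,125): 8 bp
  [125,133): 8 bp
  [133,149): 16 bp
  [149,161): 12 bp
  [161,173): 12 bp
  [173,182): 9 bp
  [182,194): 12 bp
  [194,209): 15 bp
  [209,216): 7 bp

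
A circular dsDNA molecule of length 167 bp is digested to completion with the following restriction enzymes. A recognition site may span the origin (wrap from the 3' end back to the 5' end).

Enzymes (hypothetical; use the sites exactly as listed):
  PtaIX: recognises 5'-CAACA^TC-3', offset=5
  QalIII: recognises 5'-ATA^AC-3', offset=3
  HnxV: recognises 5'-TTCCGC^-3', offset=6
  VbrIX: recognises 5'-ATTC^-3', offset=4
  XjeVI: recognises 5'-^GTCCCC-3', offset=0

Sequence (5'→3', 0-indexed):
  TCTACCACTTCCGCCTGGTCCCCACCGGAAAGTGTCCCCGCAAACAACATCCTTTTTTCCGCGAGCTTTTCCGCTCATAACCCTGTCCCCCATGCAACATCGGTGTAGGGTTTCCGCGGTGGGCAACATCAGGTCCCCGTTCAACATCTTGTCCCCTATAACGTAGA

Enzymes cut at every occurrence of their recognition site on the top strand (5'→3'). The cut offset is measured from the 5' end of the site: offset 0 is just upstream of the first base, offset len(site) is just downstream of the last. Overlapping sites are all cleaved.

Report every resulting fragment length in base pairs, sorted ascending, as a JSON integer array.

[3,4,4,5,5,10,11,12,13,14,15,16,16,18,21]

Per-enzyme occurrences:
  PtaIX (CAACATC, off=5): starts [44, 94, 123, 141] → cuts [49, 99, 128, 146]
  QalIII (ATAAC, off=3): starts [76, 157] → cuts [79, 160]
  HnxV (TTCCGC, off=6): starts [8, 56, 68, 111] → cuts [14, 62, 74, 117]
  VbrIX (ATTC, off=4): no sites
  XjeVI (GTCCCC, off=0): starts [17, 33, 84, 132, 150] → cuts [17, 33, 84, 132, 150]

All cut coordinates (distinct, sorted): [14, 17, 33, 49, 62, 74, 79, 84, 99, 117, 128, 132, 146, 150, 160]

Fragments:
  14→17: 3 bp
  17→33: 16 bp
  33→49: 16 bp
  49→62: 13 bp
  62→74: 12 bp
  74→79: 5 bp
  79→84: 5 bp
  84→99: 15 bp
  99→117: 18 bp
  117→128: 11 bp
  128→132: 4 bp
  132→146: 14 bp
  146→150: 4 bp
  150→160: 10 bp
  160→14 (wrap): 167-160+14 = 21 bp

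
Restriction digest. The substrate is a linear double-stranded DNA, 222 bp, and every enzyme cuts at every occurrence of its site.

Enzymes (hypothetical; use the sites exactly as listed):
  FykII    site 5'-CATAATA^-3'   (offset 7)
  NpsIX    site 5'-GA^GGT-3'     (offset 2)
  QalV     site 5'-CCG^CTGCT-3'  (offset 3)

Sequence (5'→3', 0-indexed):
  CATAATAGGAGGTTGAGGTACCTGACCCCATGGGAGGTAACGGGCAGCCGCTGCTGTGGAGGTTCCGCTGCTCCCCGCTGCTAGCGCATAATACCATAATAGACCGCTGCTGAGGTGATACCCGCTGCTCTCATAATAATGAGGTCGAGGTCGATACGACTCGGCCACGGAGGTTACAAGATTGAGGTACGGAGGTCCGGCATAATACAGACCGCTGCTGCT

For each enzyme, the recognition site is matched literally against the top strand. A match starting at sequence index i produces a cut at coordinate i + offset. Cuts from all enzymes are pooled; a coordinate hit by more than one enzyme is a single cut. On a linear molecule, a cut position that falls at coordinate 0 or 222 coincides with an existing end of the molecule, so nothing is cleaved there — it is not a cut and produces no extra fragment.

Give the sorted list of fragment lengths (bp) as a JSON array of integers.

[3,4,5,6,6,7,7,7,7,8,8,8,10,10,11,14,14,14,15,16,19,23]

Site scan:
  FykII (CATAATA, off=7): starts [0, 86, 94, 131, 200] → cuts [7, 93, 101, 138, 207]
  NpsIX (GAGGT, off=2): starts [8, 14, 33, 58, 111, 140, 146, 169, 183, 191] → cuts [10, 16, 35, 60, 113, 142, 148, 171, 185, 193]
  QalV (CCGCTGCT, off=3): starts [47, 64, 74, 103, 121, 211] → cuts [50, 67, 77, 106, 124, 214]

Pooled cuts: [7, 10, 16, 35, 50, 60, 67, 77, 93, 101, 106, 113, 124, 138, 142, 148, 171, 185, 193, 207, 214]

Fragment lengths:
  [0,7): 7 bp
  [7,10): 3 bp
  [10,16): 6 bp
  [16,35): 19 bp
  [35,50): 15 bp
  [50,60): 10 bp
  [60,67): 7 bp
  [67,77): 10 bp
  [77,93): 16 bp
  [93,101): 8 bp
  [101,106): 5 bp
  [106,113): 7 bp
  [113,124): 11 bp
  [124,138): 14 bp
  [138,142): 4 bp
  [142,148): 6 bp
  [148,171): 23 bp
  [171,185): 14 bp
  [185,193): 8 bp
  [193,207): 14 bp
  [207,214): 7 bp
  [214,222): 8 bp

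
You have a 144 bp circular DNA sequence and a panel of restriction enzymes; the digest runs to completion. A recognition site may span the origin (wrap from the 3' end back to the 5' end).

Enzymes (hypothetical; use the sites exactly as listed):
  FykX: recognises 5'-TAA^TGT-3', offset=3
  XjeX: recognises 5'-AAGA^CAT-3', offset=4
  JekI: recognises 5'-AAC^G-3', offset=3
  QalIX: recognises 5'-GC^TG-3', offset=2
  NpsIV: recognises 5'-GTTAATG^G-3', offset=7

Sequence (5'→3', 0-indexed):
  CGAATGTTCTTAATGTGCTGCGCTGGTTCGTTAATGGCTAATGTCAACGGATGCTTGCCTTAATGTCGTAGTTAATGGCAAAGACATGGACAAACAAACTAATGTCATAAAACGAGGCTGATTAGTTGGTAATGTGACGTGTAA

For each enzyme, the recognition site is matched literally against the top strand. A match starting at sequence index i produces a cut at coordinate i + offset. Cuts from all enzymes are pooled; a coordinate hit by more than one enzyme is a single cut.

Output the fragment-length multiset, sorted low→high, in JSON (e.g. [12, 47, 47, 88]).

[5,5,5,5,7,7,11,12,13,13,14,14,15,18]

Scan for sites:
  FykX (TAATGT, off=3): starts [10, 38, 60, 99, 129] → cuts [13, 41, 63, 102, 132]
  XjeX (AAGACAT, off=4): starts [80] → cuts [84]
  JekI (AACG, off=3): starts [45, 110, 142] → cuts [1, 48, 113]
  QalIX (GCTG, off=2): starts [16, 21, 116] → cuts [18, 23, 118]
  NpsIV (GTTAATGG, off=7): starts [29, 70] → cuts [36, 77]

Pooled cuts: [1, 13, 18, 23, 36, 41, 48, 63, 77, 84, 102, 113, 118, 132]

Fragment lengths:
  1→13: 12 bp
  13→18: 5 bp
  18→23: 5 bp
  23→36: 13 bp
  36→41: 5 bp
  41→48: 7 bp
  48→63: 15 bp
  63→77: 14 bp
  77→84: 7 bp
  84→102: 18 bp
  102→113: 11 bp
  113→118: 5 bp
  118→132: 14 bp
  132→1 (wrap): 144-132+1 = 13 bp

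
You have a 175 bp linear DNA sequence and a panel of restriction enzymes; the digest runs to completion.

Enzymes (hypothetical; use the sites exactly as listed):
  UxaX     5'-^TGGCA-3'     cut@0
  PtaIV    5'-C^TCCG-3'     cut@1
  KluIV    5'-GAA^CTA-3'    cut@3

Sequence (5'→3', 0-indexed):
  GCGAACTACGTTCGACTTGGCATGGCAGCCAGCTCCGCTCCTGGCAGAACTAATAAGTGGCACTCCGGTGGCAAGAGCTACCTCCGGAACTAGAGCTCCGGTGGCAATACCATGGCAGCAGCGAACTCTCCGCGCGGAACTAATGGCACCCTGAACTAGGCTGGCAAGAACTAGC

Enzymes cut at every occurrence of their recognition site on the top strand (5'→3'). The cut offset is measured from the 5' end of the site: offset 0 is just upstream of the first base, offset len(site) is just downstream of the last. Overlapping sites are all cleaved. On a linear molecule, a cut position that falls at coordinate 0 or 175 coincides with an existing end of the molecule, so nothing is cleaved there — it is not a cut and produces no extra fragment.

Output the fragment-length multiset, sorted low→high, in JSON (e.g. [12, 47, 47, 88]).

Scan for sites:
  UxaX TGGCA/0: at [17, 22, 41, 57, 68, 101, 112, 143, 161] ⇒ [17, 22, 41, 57, 68, 101, 112, 143, 161]
  PtaIV CTCCG/1: at [32, 62, 81, 95, 127] ⇒ [33, 63, 82, 96, 128]
  KluIV GAACTA/3: at [2, 46, 86, 136, 152, 167] ⇒ [5, 49, 89, 139, 155, 170]

All cut coordinates (distinct, sorted): [5, 17, 22, 33, 41, 49, 57, 63, 68, 82, 89, 96, 101, 112, 128, 139, 143, 155, 161, 170]

Fragment lengths:
  [0,5): 5 bp
  [5,17): 12 bp
  [17,22): 5 bp
  [22,33): 11 bp
  [33,41): 8 bp
  [41,49): 8 bp
  [49,57): 8 bp
  [57,63): 6 bp
  [63,68): 5 bp
  [68,82): 14 bp
  [82,89): 7 bp
  [89,96): 7 bp
  [96,101): 5 bp
  [101,112): 11 bp
  [112,128): 16 bp
  [128,139): 11 bp
  [139,143): 4 bp
  [143,155): 12 bp
  [155,161): 6 bp
  [161,170): 9 bp
  [170,175): 5 bp

[4,5,5,5,5,5,6,6,7,7,8,8,8,9,11,11,11,12,12,14,16]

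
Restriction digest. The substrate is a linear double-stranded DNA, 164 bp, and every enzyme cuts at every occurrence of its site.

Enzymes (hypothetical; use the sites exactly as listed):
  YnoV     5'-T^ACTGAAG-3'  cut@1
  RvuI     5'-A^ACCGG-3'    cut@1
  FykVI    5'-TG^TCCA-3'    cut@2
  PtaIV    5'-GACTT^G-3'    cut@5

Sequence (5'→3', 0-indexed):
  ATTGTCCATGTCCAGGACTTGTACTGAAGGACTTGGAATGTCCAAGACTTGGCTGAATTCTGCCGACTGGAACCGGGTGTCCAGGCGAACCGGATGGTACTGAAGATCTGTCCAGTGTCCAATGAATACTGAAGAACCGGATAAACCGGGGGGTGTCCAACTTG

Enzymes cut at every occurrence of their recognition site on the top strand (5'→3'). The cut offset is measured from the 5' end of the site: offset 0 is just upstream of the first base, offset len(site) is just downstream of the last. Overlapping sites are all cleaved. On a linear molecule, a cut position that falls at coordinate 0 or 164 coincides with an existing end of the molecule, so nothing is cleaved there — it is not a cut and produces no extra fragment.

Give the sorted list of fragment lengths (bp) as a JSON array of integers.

[2,4,6,6,7,8,8,9,9,9,10,10,10,10,11,12,12,21]

Scan for sites:
  YnoV TACTGAAG/1: at [21, 97, 126] ⇒ [22, 98, 127]
  RvuI AACCGG/1: at [70, 87, 134, 143] ⇒ [71, 88, 135, 144]
  FykVI TGTCCA/2: at [2, 8, 38, 77, 108, 115, 153] ⇒ [4, 10, 40, 79, 110, 117, 155]
  PtaIV GACTTG/5: at [15, 29, 45] ⇒ [20, 34, 50]

Pooled cuts: [4, 10, 20, 22, 34, 40, 50, 71, 79, 88, 98, 110, 117, 127, 135, 144, 155]

Fragments:
  [0,4): 4 bp
  [4,10): 6 bp
  [10,20): 10 bp
  [20,22): 2 bp
  [22,34): 12 bp
  [34,40): 6 bp
  [40,50): 10 bp
  [50,71): 21 bp
  [71,79): 8 bp
  [79,88): 9 bp
  [88,98): 10 bp
  [98,110): 12 bp
  [110,117): 7 bp
  [117,127): 10 bp
  [127,135): 8 bp
  [135,144): 9 bp
  [144,155): 11 bp
  [155,164): 9 bp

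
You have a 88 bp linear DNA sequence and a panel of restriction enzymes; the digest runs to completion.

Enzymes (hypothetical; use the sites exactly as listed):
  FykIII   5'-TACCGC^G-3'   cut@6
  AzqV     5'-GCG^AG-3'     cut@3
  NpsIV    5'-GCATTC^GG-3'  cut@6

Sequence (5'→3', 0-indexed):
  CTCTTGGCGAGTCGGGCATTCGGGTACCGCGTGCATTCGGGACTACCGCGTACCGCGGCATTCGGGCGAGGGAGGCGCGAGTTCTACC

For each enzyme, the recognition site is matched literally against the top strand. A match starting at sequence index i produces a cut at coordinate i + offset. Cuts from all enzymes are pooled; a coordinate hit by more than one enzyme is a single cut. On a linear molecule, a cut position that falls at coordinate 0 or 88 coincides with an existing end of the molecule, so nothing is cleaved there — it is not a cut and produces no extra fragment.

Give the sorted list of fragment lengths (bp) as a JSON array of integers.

[5,7,7,8,9,9,9,11,11,12]

Site scan:
  FykIII TACCGCG/6: at [24, 43, 50] ⇒ [30, 49, 56]
  AzqV GCGAG/3: at [6, 65, 76] ⇒ [9, 68, 79]
  NpsIV GCATTCGG/6: at [15, 32, 57] ⇒ [21, 38, 63]

Pooled cuts: [9, 21, 30, 38, 49, 56, 63, 68, 79]

Fragment lengths:
  [0,9): 9 bp
  [9,21): 12 bp
  [21,30): 9 bp
  [30,38): 8 bp
  [38,49): 11 bp
  [49,56): 7 bp
  [56,63): 7 bp
  [63,68): 5 bp
  [68,79): 11 bp
  [79,88): 9 bp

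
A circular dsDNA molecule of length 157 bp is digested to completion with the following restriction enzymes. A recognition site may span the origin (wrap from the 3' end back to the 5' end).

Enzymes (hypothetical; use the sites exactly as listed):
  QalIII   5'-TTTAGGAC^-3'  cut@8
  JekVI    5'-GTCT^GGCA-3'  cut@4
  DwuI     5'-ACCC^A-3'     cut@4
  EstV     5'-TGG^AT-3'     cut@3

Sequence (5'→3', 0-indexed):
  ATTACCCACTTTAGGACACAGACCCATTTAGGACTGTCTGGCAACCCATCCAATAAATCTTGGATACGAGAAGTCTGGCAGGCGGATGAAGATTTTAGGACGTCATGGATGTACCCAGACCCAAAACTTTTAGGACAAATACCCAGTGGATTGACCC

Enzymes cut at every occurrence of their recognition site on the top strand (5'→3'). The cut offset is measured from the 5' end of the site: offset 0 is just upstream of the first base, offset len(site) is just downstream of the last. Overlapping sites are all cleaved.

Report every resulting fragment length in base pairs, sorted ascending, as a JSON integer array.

Per-enzyme occurrences:
  QalIII (TTTAGGAC, off=8): starts [9, 26, 93, 128] → cuts [17, 34, 101, 136]
  JekVI (GTCTGGCA, off=4): starts [35, 72] → cuts [39, 76]
  DwuI (ACCCA, off=4): starts [3, 21, 43, 112, 118, 140, 153] → cuts [0, 7, 25, 47, 116, 122, 144]
  EstV (TGGAT, off=3): starts [60, 105, 146] → cuts [63, 108, 149]

All cut coordinates (distinct, sorted): [0, 7, 17, 25, 34, 39, 47, 63, 76, 101, 108, 116, 122, 136, 144, 149]

Fragment lengths:
  0→7: 7 bp
  7→17: 10 bp
  17→25: 8 bp
  25→34: 9 bp
  34→39: 5 bp
  39→47: 8 bp
  47→63: 16 bp
  63→76: 13 bp
  76→101: 25 bp
  101→108: 7 bp
  108→116: 8 bp
  116→122: 6 bp
  122→136: 14 bp
  136→144: 8 bp
  144→149: 5 bp
  149→0 (wrap): 157-149+0 = 8 bp

[5,5,6,7,7,8,8,8,8,8,9,10,13,14,16,25]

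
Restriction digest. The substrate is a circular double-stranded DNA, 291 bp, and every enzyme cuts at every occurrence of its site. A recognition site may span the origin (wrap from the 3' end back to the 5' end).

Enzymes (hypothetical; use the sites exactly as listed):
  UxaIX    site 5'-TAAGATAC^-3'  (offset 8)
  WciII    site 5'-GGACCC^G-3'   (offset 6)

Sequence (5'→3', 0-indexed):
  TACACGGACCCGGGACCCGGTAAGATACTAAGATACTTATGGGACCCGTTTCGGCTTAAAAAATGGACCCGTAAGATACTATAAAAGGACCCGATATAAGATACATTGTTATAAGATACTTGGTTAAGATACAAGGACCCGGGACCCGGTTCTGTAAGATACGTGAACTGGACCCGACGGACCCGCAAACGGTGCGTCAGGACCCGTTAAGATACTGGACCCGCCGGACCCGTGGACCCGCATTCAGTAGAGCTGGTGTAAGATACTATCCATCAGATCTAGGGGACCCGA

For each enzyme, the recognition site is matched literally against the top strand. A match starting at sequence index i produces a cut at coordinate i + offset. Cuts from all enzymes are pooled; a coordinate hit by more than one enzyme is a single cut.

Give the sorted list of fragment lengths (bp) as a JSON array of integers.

Scan for sites:
  UxaIX TAAGATAC/8: at [20, 28, 71, 96, 111, 124, 154, 207, 258] ⇒ [28, 36, 79, 104, 119, 132, 162, 215, 266]
  WciII GGACCCG/6: at [5, 12, 41, 64, 86, 134, 141, 169, 178, 199, 216, 225, 233, 283] ⇒ [11, 18, 47, 70, 92, 140, 147, 175, 184, 205, 222, 231, 239, 289]

Pooled cuts: [11, 18, 28, 36, 47, 70, 79, 92, 104, 119, 132, 140, 147, 162, 175, 184, 205, 215, 222, 231, 239, 266, 289]

Fragments:
  11→18: 7 bp
  18→28: 10 bp
  28→36: 8 bp
  36→47: 11 bp
  47→70: 23 bp
  70→79: 9 bp
  79→92: 13 bp
  92→104: 12 bp
  104→119: 15 bp
  119→132: 13 bp
  132→140: 8 bp
  140→147: 7 bp
  147→162: 15 bp
  162→175: 13 bp
  175→184: 9 bp
  184→205: 21 bp
  205→215: 10 bp
  215→222: 7 bp
  222→231: 9 bp
  231→239: 8 bp
  239→266: 27 bp
  266→289: 23 bp
  289→11 (wrap): 291-289+11 = 13 bp

[7,7,7,8,8,8,9,9,9,10,10,11,12,13,13,13,13,15,15,21,23,23,27]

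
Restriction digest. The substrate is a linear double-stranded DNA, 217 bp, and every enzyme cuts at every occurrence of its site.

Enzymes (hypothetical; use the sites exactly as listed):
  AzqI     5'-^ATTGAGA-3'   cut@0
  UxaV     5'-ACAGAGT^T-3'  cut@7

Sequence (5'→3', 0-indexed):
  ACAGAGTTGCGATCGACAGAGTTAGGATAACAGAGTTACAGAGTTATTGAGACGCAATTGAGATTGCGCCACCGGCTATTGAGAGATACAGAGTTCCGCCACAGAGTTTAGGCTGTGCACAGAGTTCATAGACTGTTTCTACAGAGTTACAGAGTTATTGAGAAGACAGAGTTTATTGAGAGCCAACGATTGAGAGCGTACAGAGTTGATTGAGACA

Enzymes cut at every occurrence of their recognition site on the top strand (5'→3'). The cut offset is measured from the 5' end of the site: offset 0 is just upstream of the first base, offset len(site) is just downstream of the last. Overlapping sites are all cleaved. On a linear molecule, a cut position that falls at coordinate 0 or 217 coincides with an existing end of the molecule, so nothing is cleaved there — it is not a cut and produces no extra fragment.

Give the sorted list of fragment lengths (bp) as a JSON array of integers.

[1,1,2,2,7,8,8,9,11,13,14,14,15,16,17,18,18,21,22]

Scan for sites:
  AzqI (ATTGAGA, off=0): starts [45, 56, 77, 156, 174, 188, 208] → cuts [45, 56, 77, 156, 174, 188, 208]
  UxaV (ACAGAGTT, off=7): starts [0, 15, 29, 37, 87, 100, 118, 140, 148, 165, 199] → cuts [7, 22, 36, 44, 94, 107, 125, 147, 155, 172, 206]

All cut coordinates (distinct, sorted): [7, 22, 36, 44, 45, 56, 77, 94, 107, 125, 147, 155, 156, 172, 174, 188, 206, 208]

Fragments:
  [0,7): 7 bp
  [7,22): 15 bp
  [22,36): 14 bp
  [36,44): 8 bp
  [44,45): 1 bp
  [45,56): 11 bp
  [56,77): 21 bp
  [77,94): 17 bp
  [94,107): 13 bp
  [107,125): 18 bp
  [125,147): 22 bp
  [147,155): 8 bp
  [155,156): 1 bp
  [156,172): 16 bp
  [172,174): 2 bp
  [174,188): 14 bp
  [188,206): 18 bp
  [206,208): 2 bp
  [208,217): 9 bp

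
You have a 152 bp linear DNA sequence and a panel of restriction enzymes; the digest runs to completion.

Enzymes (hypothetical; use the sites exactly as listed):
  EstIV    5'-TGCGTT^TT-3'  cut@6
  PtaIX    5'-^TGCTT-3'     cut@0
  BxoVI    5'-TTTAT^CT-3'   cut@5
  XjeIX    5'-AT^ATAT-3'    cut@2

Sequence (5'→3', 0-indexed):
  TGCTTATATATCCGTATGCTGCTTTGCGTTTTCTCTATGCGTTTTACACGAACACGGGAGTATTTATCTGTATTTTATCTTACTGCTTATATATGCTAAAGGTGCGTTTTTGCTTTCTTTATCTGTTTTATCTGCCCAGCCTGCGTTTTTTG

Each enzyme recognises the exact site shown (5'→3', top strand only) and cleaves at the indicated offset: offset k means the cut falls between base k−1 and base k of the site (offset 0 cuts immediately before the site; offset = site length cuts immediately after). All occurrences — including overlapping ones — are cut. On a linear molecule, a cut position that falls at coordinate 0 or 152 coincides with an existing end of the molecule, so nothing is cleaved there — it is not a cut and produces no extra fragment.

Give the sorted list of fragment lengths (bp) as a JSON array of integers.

Scan for sites:
  EstIV TGCGTTTT/6: at [24, 37, 102, 141] ⇒ [30, 43, 108, 147]
  PtaIX TGCTT/0: at [0, 19, 83, 110] ⇒ [19, 83, 110] (position 0 is a terminus of the linear molecule — no cut)
  BxoVI TTTATCT/5: at [62, 73, 117, 126] ⇒ [67, 78, 122, 131]
  XjeIX ATATAT/2: at [5, 88] ⇒ [7, 90]

All cut coordinates (distinct, sorted): [7, 19, 30, 43, 67, 78, 83, 90, 108, 110, 122, 131, 147]

Fragments:
  [0,7): 7 bp
  [7,19): 12 bp
  [19,30): 11 bp
  [30,43): 13 bp
  [43,67): 24 bp
  [67,78): 11 bp
  [78,83): 5 bp
  [83,90): 7 bp
  [90,108): 18 bp
  [108,110): 2 bp
  [110,122): 12 bp
  [122,131): 9 bp
  [131,147): 16 bp
  [147,152): 5 bp

[2,5,5,7,7,9,11,11,12,12,13,16,18,24]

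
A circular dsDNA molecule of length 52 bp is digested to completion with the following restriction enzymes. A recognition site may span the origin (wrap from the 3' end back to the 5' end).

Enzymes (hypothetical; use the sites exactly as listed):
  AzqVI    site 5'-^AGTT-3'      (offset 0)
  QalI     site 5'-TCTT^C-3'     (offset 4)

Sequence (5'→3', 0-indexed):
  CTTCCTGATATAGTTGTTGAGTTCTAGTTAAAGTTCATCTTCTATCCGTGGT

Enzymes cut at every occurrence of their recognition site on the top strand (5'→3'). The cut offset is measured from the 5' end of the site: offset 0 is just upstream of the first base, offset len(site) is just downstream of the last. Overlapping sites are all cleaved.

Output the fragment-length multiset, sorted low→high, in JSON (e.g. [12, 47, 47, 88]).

[6,6,8,8,10,14]

Site scan:
  AzqVI (AGTT, off=0): starts [11, 19, 25, 31] → cuts [11, 19, 25, 31]
  QalI (TCTTC, off=4): starts [37, 51] → cuts [3, 41]

All cut coordinates (distinct, sorted): [3, 11, 19, 25, 31, 41]

Fragments:
  3→11: 8 bp
  11→19: 8 bp
  19→25: 6 bp
  25→31: 6 bp
  31→41: 10 bp
  41→3 (wrap): 52-41+3 = 14 bp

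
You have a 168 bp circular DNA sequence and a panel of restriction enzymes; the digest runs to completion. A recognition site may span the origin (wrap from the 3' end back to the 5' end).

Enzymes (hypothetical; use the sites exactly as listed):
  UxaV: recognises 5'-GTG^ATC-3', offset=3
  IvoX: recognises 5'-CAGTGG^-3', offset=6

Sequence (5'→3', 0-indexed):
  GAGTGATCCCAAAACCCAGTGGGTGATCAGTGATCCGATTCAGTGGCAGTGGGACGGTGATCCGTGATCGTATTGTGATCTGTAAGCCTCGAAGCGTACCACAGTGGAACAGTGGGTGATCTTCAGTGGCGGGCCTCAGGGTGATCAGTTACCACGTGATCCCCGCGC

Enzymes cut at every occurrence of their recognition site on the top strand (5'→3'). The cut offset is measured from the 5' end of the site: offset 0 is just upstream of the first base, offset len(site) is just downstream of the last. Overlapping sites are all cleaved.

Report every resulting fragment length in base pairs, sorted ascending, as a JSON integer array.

[3,3,6,7,7,7,8,11,11,14,14,15,15,17,30]

Site scan:
  UxaV GTGATC/3: at [2, 22, 29, 56, 63, 74, 115, 140, 155] ⇒ [5, 25, 32, 59, 66, 77, 118, 143, 158]
  IvoX CAGTGG/6: at [16, 40, 46, 101, 109, 123] ⇒ [22, 46, 52, 107, 115, 129]

All cut coordinates (distinct, sorted): [5, 22, 25, 32, 46, 52, 59, 66, 77, 107, 115, 118, 129, 143, 158]

Fragments:
  5→22: 17 bp
  22→25: 3 bp
  25→32: 7 bp
  32→46: 14 bp
  46→52: 6 bp
  52→59: 7 bp
  59→66: 7 bp
  66→77: 11 bp
  77→107: 30 bp
  107→115: 8 bp
  115→118: 3 bp
  118→129: 11 bp
  129→143: 14 bp
  143→158: 15 bp
  158→5 (wrap): 168-158+5 = 15 bp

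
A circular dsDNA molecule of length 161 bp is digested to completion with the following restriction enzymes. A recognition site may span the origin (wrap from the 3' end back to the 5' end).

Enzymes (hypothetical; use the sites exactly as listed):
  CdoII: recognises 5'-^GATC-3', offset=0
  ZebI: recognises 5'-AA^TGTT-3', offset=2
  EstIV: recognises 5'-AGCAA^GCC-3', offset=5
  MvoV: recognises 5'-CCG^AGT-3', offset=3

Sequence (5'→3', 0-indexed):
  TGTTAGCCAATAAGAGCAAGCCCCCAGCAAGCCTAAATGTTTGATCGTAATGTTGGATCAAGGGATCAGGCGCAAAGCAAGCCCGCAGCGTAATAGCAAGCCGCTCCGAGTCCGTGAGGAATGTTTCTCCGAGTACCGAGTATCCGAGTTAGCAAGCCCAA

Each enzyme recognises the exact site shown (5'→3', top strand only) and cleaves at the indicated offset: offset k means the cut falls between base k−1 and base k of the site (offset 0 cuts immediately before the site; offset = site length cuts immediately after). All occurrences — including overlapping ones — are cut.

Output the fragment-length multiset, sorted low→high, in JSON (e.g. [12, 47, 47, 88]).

Site scan:
  CdoII (GATC, off=0): starts [42, 55, 63] → cuts [42, 55, 63]
  ZebI (AATGTT, off=2): starts [35, 48, 119, 159] → cuts [0, 37, 50, 121]
  EstIV (AGCAAGCC, off=5): starts [14, 25, 75, 94, 150] → cuts [19, 30, 80, 99, 155]
  MvoV (CCGAGT, off=3): starts [105, 128, 135, 143] → cuts [108, 131, 138, 146]

Pooled cuts: [0, 19, 30, 37, 42, 50, 55, 63, 80, 99, 108, 121, 131, 138, 146, 155]

Fragments:
  0→19: 19 bp
  19→30: 11 bp
  30→37: 7 bp
  37→42: 5 bp
  42→50: 8 bp
  50→55: 5 bp
  55→63: 8 bp
  63→80: 17 bp
  80→99: 19 bp
  99→108: 9 bp
  108→121: 13 bp
  121→131: 10 bp
  131→138: 7 bp
  138→146: 8 bp
  146→155: 9 bp
  155→0 (wrap): 161-155+0 = 6 bp

[5,5,6,7,7,8,8,8,9,9,10,11,13,17,19,19]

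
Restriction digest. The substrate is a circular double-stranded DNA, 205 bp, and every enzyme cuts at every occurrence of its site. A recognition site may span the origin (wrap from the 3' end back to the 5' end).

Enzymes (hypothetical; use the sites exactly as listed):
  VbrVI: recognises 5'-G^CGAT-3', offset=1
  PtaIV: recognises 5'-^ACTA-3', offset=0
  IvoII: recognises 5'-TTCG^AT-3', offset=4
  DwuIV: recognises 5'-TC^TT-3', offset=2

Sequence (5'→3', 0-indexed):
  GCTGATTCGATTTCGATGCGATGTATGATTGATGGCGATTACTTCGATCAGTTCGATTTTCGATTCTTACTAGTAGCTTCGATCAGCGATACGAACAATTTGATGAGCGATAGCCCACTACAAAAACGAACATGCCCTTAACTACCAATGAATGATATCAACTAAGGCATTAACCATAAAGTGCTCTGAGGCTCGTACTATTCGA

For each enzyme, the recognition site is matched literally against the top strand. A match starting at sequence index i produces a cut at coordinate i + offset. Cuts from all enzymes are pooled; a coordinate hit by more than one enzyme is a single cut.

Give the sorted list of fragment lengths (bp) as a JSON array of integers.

Site scan:
  VbrVI GCGAT/1: at [17, 34, 85, 106] ⇒ [18, 35, 86, 107]
  PtaIV ACTA/0: at [68, 116, 140, 160, 196] ⇒ [68, 116, 140, 160, 196]
  IvoII TTCGAT/4: at [5, 11, 42, 51, 58, 77] ⇒ [9, 15, 46, 55, 62, 81]
  DwuIV TCTT/2: at [64] ⇒ [66]

All cut coordinates (distinct, sorted): [9, 15, 18, 35, 46, 55, 62, 66, 68, 81, 86, 107, 116, 140, 160, 196]

Fragments:
  9→15: 6 bp
  15→18: 3 bp
  18→35: 17 bp
  35→46: 11 bp
  46→55: 9 bp
  55→62: 7 bp
  62→66: 4 bp
  66→68: 2 bp
  68→81: 13 bp
  81→86: 5 bp
  86→107: 21 bp
  107→116: 9 bp
  116→140: 24 bp
  140→160: 20 bp
  160→196: 36 bp
  196→9 (wrap): 205-196+9 = 18 bp

[2,3,4,5,6,7,9,9,11,13,17,18,20,21,24,36]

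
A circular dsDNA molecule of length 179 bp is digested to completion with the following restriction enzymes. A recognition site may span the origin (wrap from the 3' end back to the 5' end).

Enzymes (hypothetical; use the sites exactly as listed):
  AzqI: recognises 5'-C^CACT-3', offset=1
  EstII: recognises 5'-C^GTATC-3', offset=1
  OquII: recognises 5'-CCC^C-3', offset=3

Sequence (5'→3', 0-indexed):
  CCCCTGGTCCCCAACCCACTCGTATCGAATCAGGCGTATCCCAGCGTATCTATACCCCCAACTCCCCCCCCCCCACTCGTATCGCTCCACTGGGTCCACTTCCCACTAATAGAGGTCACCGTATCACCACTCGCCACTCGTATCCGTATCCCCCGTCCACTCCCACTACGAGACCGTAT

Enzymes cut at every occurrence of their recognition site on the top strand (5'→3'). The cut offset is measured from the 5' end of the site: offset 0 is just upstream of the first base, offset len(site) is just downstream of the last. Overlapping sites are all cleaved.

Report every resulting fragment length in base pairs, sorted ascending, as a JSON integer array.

Scan for sites:
  AzqI CCACT/1: at [15, 72, 86, 95, 102, 126, 133, 156, 162] ⇒ [16, 73, 87, 96, 103, 127, 134, 157, 163]
  EstII CGTATC/1: at [20, 34, 44, 77, 119, 138, 144, 174] ⇒ [21, 35, 45, 78, 120, 139, 145, 175]
  OquII CCCC/3: at [0, 8, 54, 55, 63, 64, 65, 66, 67, 68, 69, 70, 149, 150] ⇒ [3, 11, 57, 58, 66, 67, 68, 69, 70, 71, 72, 73, 152, 153]

All cut coordinates (distinct, sorted): [3, 11, 16, 21, 35, 45, 57, 58, 66, 67, 68, 69, 70, 71, 72, 73, 78, 87, 96, 103, 120, 127, 134, 139, 145, 152, 153, 157, 163, 175]

Fragment lengths:
  3→11: 8 bp
  11→16: 5 bp
  16→21: 5 bp
  21→35: 14 bp
  35→45: 10 bp
  45→57: 12 bp
  57→58: 1 bp
  58→66: 8 bp
  66→67: 1 bp
  67→68: 1 bp
  68→69: 1 bp
  69→70: 1 bp
  70→71: 1 bp
  71→72: 1 bp
  72→73: 1 bp
  73→78: 5 bp
  78→87: 9 bp
  87→96: 9 bp
  96→103: 7 bp
  103→120: 17 bp
  120→127: 7 bp
  127→134: 7 bp
  134→139: 5 bp
  139→145: 6 bp
  145→152: 7 bp
  152→153: 1 bp
  153→157: 4 bp
  157→163: 6 bp
  163→175: 12 bp
  175→3 (wrap): 179-175+3 = 7 bp

[1,1,1,1,1,1,1,1,1,4,5,5,5,5,6,6,7,7,7,7,7,8,8,9,9,10,12,12,14,17]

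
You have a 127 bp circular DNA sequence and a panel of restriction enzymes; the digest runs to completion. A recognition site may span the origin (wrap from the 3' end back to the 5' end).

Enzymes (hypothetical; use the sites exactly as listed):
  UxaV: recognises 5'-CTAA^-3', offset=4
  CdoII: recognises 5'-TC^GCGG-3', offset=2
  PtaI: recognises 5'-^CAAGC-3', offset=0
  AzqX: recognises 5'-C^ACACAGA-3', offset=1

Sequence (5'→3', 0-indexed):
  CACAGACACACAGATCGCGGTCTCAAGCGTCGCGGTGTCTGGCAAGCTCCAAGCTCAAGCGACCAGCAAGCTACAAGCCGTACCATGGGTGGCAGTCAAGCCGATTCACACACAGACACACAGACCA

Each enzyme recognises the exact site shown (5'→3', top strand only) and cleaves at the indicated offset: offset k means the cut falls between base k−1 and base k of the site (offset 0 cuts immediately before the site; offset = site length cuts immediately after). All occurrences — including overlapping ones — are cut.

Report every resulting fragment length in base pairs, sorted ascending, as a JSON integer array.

Per-enzyme occurrences:
  UxaV (CTAA, off=4): no sites
  CdoII TCGCGG/2: at [14, 29] ⇒ [16, 31]
  PtaI CAAGC/0: at [23, 42, 49, 55, 66, 73, 96] ⇒ [23, 42, 49, 55, 66, 73, 96]
  AzqX CACACAGA/1: at [6, 108, 116, 125] ⇒ [7, 109, 117, 126]

Pooled cuts: [7, 16, 23, 31, 42, 49, 55, 66, 73, 96, 109, 117, 126]

Fragments:
  7→16: 9 bp
  16→23: 7 bp
  23→31: 8 bp
  31→42: 11 bp
  42→49: 7 bp
  49→55: 6 bp
  55→66: 11 bp
  66→73: 7 bp
  73→96: 23 bp
  96→109: 13 bp
  109→117: 8 bp
  117→126: 9 bp
  126→7 (wrap): 127-126+7 = 8 bp

[6,7,7,7,8,8,8,9,9,11,11,13,23]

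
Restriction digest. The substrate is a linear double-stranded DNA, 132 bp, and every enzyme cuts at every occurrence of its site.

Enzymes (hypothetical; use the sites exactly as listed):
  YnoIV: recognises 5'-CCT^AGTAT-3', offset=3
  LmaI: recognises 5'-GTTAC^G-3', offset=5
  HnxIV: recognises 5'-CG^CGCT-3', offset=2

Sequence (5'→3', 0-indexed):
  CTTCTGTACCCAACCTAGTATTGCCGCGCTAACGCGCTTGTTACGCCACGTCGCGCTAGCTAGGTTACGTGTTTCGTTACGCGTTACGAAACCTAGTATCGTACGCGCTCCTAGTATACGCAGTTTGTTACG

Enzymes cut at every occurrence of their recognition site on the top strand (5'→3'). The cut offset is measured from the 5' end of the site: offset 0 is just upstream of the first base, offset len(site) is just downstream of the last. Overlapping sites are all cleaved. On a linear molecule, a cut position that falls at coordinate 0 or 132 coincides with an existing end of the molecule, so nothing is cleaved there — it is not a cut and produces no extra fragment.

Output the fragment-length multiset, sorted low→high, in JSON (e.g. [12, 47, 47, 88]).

[1,7,7,7,8,9,10,10,11,12,15,16,19]

Scan for sites:
  YnoIV (CCTAGTAT, off=3): starts [13, 91, 109] → cuts [16, 94, 112]
  LmaI (GTTACG, off=5): starts [39, 63, 75, 82, 126] → cuts [44, 68, 80, 87, 131]
  HnxIV (CGCGCT, off=2): starts [24, 32, 51, 103] → cuts [26, 34, 53, 105]

Pooled cuts: [16, 26, 34, 44, 53, 68, 80, 87, 94, 105, 112, 131]

Fragment lengths:
  [0,16): 16 bp
  [16,26): 10 bp
  [26,34): 8 bp
  [34,44): 10 bp
  [44,53): 9 bp
  [53,68): 15 bp
  [68,80): 12 bp
  [80,87): 7 bp
  [87,94): 7 bp
  [94,105): 11 bp
  [105,112): 7 bp
  [112,131): 19 bp
  [131,132): 1 bp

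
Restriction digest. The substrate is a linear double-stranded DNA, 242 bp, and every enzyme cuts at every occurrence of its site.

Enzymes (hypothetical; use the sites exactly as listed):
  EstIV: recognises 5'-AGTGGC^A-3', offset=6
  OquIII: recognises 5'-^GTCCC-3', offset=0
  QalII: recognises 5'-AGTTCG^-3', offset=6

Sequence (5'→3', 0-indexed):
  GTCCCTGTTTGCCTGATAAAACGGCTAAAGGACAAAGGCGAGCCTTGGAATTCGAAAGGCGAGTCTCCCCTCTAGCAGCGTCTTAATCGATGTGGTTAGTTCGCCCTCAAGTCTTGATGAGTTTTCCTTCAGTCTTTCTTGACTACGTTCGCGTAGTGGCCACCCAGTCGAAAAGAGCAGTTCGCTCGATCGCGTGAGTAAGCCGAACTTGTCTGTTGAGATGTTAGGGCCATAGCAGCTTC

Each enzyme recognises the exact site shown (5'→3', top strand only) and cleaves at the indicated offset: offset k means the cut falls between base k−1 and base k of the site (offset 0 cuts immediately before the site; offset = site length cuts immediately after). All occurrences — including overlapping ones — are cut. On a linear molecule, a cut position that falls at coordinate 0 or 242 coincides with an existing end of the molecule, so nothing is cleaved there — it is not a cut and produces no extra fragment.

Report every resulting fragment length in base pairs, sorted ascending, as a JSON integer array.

Per-enzyme occurrences:
  EstIV (AGTGGCA, off=6): no sites
  OquIII GTCCC/0: at [0] ⇒ [] (position 0 is a terminus of the linear molecule — no cut)
  QalII AGTTCG/6: at [97, 178] ⇒ [103, 184]

All cut coordinates (distinct, sorted): [103, 184]

Fragment lengths:
  [0,103): 103 bp
  [103,184): 81 bp
  [184,242): 58 bp

[58,81,103]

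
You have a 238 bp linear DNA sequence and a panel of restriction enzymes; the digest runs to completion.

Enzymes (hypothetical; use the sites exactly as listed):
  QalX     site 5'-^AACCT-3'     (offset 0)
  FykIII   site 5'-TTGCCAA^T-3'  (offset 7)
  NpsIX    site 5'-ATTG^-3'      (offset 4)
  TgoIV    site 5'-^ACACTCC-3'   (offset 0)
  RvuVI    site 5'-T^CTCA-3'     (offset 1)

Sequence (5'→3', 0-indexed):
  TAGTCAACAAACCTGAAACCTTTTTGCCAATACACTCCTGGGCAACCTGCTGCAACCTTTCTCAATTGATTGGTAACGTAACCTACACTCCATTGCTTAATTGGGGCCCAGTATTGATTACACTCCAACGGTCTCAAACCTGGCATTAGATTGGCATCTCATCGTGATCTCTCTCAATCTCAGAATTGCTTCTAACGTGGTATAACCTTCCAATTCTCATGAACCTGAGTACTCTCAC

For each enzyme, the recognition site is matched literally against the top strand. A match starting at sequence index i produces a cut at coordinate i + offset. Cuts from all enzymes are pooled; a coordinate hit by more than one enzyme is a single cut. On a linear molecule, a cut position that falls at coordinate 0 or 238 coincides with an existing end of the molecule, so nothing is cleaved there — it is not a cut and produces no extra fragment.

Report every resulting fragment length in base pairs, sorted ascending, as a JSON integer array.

[1,3,4,4,4,5,5,6,6,7,7,7,8,8,9,10,10,11,12,12,12,13,13,14,15,15,17]

Per-enzyme occurrences:
  QalX (AACCT, off=0): starts [9, 16, 43, 53, 79, 136, 203, 221] → cuts [9, 16, 43, 53, 79, 136, 203, 221]
  FykIII (TTGCCAAT, off=7): starts [23] → cuts [30]
  NpsIX (ATTG, off=4): starts [64, 68, 91, 99, 112, 149, 184] → cuts [68, 72, 95, 103, 116, 153, 188]
  TgoIV (ACACTCC, off=0): starts [31, 84, 119] → cuts [31, 84, 119]
  RvuVI (TCTCA, off=1): starts [59, 131, 156, 171, 177, 214, 232] → cuts [60, 132, 157, 172, 178, 215, 233]

All cut coordinates (distinct, sorted): [9, 16, 30, 31, 43, 53, 60, 68, 72, 79, 84, 95, 103, 116, 119, 132, 136, 153, 157, 172, 178, 188, 203, 215, 221, 233]

Fragments:
  [0,9): 9 bp
  [9,16): 7 bp
  [16,30): 14 bp
  [30,31): 1 bp
  [31,43): 12 bp
  [43,53): 10 bp
  [53,60): 7 bp
  [60,68): 8 bp
  [68,72): 4 bp
  [72,79): 7 bp
  [79,84): 5 bp
  [84,95): 11 bp
  [95,103): 8 bp
  [103,116): 13 bp
  [116,119): 3 bp
  [119,132): 13 bp
  [132,136): 4 bp
  [136,153): 17 bp
  [153,157): 4 bp
  [157,172): 15 bp
  [172,178): 6 bp
  [178,188): 10 bp
  [188,203): 15 bp
  [203,215): 12 bp
  [215,221): 6 bp
  [221,233): 12 bp
  [233,238): 5 bp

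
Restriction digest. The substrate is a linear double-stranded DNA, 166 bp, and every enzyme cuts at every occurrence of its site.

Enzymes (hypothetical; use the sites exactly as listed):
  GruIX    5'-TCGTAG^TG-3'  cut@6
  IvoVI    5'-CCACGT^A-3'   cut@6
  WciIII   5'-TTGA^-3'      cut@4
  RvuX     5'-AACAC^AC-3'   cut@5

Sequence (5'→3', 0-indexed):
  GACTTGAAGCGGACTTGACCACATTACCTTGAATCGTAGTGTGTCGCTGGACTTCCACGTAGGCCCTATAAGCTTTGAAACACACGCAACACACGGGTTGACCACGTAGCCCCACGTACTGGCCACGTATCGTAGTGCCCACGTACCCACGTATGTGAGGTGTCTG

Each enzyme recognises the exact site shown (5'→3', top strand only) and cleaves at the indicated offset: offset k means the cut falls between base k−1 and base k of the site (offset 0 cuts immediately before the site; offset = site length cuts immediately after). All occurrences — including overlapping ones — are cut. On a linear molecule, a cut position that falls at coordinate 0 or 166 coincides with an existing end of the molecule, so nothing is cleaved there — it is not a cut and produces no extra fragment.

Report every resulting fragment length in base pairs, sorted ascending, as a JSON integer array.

Per-enzyme occurrences:
  GruIX TCGTAGTG/6: at [33, 129] ⇒ [39, 135]
  IvoVI CCACGTA/6: at [54, 101, 111, 122, 138, 146] ⇒ [60, 107, 117, 128, 144, 152]
  WciIII TTGA/4: at [3, 14, 28, 74, 97] ⇒ [7, 18, 32, 78, 101]
  RvuX AACACAC/5: at [78, 87] ⇒ [83, 92]

All cut coordinates (distinct, sorted): [7, 18, 32, 39, 60, 78, 83, 92, 101, 107, 117, 128, 135, 144, 152]

Fragment lengths:
  [0,7): 7 bp
  [7,18): 11 bp
  [18,32): 14 bp
  [32,39): 7 bp
  [39,60): 21 bp
  [60,78): 18 bp
  [78,83): 5 bp
  [83,92): 9 bp
  [92,101): 9 bp
  [101,107): 6 bp
  [107,117): 10 bp
  [117,128): 11 bp
  [128,135): 7 bp
  [135,144): 9 bp
  [144,152): 8 bp
  [152,166): 14 bp

[5,6,7,7,7,8,9,9,9,10,11,11,14,14,18,21]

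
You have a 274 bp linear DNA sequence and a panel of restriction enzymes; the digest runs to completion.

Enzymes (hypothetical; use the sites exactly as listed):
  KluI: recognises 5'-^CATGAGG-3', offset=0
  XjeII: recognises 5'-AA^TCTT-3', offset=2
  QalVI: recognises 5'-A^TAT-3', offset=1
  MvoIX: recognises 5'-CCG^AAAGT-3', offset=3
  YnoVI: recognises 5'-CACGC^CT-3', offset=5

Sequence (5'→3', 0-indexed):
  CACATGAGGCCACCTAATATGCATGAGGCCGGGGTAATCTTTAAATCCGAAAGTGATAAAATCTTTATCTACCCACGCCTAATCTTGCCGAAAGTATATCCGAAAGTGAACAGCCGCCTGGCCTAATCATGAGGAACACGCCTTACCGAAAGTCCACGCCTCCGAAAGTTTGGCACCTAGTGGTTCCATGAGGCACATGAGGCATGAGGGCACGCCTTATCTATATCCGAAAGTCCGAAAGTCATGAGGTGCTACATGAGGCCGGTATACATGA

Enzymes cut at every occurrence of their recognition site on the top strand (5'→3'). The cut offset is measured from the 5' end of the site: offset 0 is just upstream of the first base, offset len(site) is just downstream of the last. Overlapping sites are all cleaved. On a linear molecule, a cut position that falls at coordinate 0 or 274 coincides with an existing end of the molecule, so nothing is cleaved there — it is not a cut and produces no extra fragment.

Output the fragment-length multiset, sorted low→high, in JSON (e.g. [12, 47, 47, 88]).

[2,4,4,5,5,6,6,6,7,7,8,8,8,9,11,12,12,12,13,14,15,16,17,20,22,25]

Site scan:
  KluI CATGAGG/0: at [2, 21, 127, 186, 195, 202, 242, 254] ⇒ [2, 21, 127, 186, 195, 202, 242, 254]
  XjeII AATCTT/2: at [35, 59, 80] ⇒ [37, 61, 82]
  QalVI ATAT/1: at [16, 95, 222] ⇒ [17, 96, 223]
  MvoIX CCGAAAGT/3: at [46, 87, 99, 145, 161, 226, 234] ⇒ [49, 90, 102, 148, 164, 229, 237]
  YnoVI CACGCCT/5: at [73, 136, 154, 210] ⇒ [78, 141, 159, 215]

All cut coordinates (distinct, sorted): [2, 17, 21, 37, 49, 61, 78, 82, 90, 96, 102, 127, 141, 148, 159, 164, 186, 195, 202, 215, 223, 229, 237, 242, 254]

Fragments:
  [0,2): 2 bp
  [2,17): 15 bp
  [17,21): 4 bp
  [21,37): 16 bp
  [37,49): 12 bp
  [49,61): 12 bp
  [61,78): 17 bp
  [78,82): 4 bp
  [82,90): 8 bp
  [90,96): 6 bp
  [96,102): 6 bp
  [102,127): 25 bp
  [127,141): 14 bp
  [141,148): 7 bp
  [148,159): 11 bp
  [159,164): 5 bp
  [164,186): 22 bp
  [186,195): 9 bp
  [195,202): 7 bp
  [202,215): 13 bp
  [215,223): 8 bp
  [223,229): 6 bp
  [229,237): 8 bp
  [237,242): 5 bp
  [242,254): 12 bp
  [254,274): 20 bp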